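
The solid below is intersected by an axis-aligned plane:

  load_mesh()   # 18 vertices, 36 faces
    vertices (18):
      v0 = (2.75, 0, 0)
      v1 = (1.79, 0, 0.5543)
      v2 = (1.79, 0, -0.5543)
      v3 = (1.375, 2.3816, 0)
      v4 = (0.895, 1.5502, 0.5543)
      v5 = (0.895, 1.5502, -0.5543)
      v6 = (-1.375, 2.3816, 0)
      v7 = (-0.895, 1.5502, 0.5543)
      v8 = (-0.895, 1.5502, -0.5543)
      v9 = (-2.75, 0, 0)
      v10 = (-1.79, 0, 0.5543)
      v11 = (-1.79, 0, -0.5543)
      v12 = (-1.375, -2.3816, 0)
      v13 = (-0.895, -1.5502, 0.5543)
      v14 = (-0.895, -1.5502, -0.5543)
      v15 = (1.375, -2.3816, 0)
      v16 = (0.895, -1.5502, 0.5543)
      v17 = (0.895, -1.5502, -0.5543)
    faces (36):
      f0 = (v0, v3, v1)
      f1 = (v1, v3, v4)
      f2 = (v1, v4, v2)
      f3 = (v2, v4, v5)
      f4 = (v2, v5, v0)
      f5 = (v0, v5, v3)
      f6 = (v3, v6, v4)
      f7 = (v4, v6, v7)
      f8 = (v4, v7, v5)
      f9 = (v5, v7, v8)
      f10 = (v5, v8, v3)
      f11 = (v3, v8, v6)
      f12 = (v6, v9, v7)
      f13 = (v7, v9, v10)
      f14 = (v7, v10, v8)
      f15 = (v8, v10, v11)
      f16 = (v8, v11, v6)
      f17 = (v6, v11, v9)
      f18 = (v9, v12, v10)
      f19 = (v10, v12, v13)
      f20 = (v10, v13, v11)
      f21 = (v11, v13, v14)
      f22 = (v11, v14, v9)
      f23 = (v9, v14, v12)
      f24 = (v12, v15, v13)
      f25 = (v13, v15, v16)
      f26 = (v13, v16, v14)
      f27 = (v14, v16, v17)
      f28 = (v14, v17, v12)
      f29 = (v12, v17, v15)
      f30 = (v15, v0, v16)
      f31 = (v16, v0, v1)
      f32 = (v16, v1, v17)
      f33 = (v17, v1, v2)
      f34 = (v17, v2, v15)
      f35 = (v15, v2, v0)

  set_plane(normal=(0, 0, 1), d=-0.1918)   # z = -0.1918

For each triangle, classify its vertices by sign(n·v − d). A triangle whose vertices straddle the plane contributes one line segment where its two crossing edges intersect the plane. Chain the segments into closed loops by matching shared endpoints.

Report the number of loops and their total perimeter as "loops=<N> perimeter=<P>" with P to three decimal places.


Straddling triangles (24 of 36):
  (v1,v4,v2) [++-] → (1.49734, 0.506898, -0.1918)–(1.79, 0, -0.1918)  len=0.5853
  (v2,v4,v5) [-+-] → (1.49734, 0.506898, -0.1918)–(0.895, 1.5502, -0.1918)  len=1.2047
  (v2,v5,v0) [--+] → (2.10813, 0.536403, -0.1918)–(2.41782, 0, -0.1918)  len=0.6194
  (v0,v5,v3) [+-+] → (2.10813, 0.536403, -0.1918)–(1.20891, 2.09392, -0.1918)  len=1.7985
  (v4,v7,v5) [++-] → (0.30969, 1.5502, -0.1918)–(0.895, 1.5502, -0.1918)  len=0.5853
  (v5,v7,v8) [-+-] → (0.30969, 1.5502, -0.1918)–(-0.895, 1.5502, -0.1918)  len=1.2047
  (v5,v8,v3) [--+] → (0.58953, 2.09392, -0.1918)–(1.20891, 2.09392, -0.1918)  len=0.6194
  (v3,v8,v6) [+-+] → (0.58953, 2.09392, -0.1918)–(-1.20891, 2.09392, -0.1918)  len=1.7984
  (v7,v10,v8) [++-] → (-1.18766, 1.0433, -0.1918)–(-0.895, 1.5502, -0.1918)  len=0.5853
  (v8,v10,v11) [-+-] → (-1.18766, 1.0433, -0.1918)–(-1.79, 0, -0.1918)  len=1.2047
  (v8,v11,v6) [--+] → (-1.5186, 1.55751, -0.1918)–(-1.20891, 2.09392, -0.1918)  len=0.6194
  (v6,v11,v9) [+-+] → (-1.5186, 1.55751, -0.1918)–(-2.41782, 0, -0.1918)  len=1.7985
  (v10,v13,v11) [++-] → (-1.49734, -0.506898, -0.1918)–(-1.79, 0, -0.1918)  len=0.5853
  (v11,v13,v14) [-+-] → (-1.49734, -0.506898, -0.1918)–(-0.895, -1.5502, -0.1918)  len=1.2047
  (v11,v14,v9) [--+] → (-2.10813, -0.536403, -0.1918)–(-2.41782, 0, -0.1918)  len=0.6194
  (v9,v14,v12) [+-+] → (-2.10813, -0.536403, -0.1918)–(-1.20891, -2.09392, -0.1918)  len=1.7985
  (v13,v16,v14) [++-] → (-0.30969, -1.5502, -0.1918)–(-0.895, -1.5502, -0.1918)  len=0.5853
  (v14,v16,v17) [-+-] → (-0.30969, -1.5502, -0.1918)–(0.895, -1.5502, -0.1918)  len=1.2047
  (v14,v17,v12) [--+] → (-0.58953, -2.09392, -0.1918)–(-1.20891, -2.09392, -0.1918)  len=0.6194
  (v12,v17,v15) [+-+] → (-0.58953, -2.09392, -0.1918)–(1.20891, -2.09392, -0.1918)  len=1.7984
  (v16,v1,v17) [++-] → (1.18766, -1.0433, -0.1918)–(0.895, -1.5502, -0.1918)  len=0.5853
  (v17,v1,v2) [-+-] → (1.18766, -1.0433, -0.1918)–(1.79, 0, -0.1918)  len=1.2047
  (v17,v2,v15) [--+] → (1.5186, -1.55751, -0.1918)–(1.20891, -2.09392, -0.1918)  len=0.6194
  (v15,v2,v0) [+-+] → (1.5186, -1.55751, -0.1918)–(2.41782, 0, -0.1918)  len=1.7985

Chained into 2 loop(s):
  loop 1: 12 segments, perimeter = 10.7401
  loop 2: 12 segments, perimeter = 14.5070
Total perimeter = 25.247

loops=2 perimeter=25.247


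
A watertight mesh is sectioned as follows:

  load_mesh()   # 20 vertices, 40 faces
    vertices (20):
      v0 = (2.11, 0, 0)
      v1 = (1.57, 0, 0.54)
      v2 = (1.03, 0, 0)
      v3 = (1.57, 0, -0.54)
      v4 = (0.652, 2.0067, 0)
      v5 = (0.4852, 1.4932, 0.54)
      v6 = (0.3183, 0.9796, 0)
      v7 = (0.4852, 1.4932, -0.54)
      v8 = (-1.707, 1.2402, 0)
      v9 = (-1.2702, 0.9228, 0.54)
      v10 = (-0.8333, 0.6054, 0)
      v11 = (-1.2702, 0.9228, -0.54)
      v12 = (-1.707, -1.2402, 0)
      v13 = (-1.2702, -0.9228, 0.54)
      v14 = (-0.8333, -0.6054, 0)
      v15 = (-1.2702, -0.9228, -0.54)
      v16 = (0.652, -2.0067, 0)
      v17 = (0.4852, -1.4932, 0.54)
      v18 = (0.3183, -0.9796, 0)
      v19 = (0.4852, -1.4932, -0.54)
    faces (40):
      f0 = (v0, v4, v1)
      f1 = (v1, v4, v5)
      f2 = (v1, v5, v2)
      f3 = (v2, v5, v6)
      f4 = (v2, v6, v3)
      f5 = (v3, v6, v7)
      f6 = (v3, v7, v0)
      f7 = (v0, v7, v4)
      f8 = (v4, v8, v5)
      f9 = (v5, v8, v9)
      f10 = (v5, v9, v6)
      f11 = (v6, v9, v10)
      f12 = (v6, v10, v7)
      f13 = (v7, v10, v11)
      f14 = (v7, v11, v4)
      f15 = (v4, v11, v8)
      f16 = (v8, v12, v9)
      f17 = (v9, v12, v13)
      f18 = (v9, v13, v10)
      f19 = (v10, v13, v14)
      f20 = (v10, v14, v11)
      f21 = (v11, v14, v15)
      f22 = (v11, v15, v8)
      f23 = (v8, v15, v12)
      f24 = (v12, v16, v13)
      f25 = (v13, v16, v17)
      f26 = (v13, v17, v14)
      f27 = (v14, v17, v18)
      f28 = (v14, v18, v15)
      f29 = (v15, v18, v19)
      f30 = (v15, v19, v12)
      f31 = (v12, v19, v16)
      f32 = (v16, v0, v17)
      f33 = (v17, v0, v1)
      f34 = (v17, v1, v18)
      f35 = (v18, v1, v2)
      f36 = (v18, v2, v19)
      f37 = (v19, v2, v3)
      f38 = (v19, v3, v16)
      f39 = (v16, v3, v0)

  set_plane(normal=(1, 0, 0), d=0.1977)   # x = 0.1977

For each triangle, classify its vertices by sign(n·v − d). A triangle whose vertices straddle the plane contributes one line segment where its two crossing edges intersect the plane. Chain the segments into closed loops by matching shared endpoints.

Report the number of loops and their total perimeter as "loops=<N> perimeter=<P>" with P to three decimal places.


Straddling triangles (16 of 40):
  (v4,v8,v5) [+-+] → (0.1977, 1.85909, 0)–(0.1977, 1.46002, 0.469181)  len=0.6159
  (v5,v8,v9) [+--] → (0.1977, 1.46002, 0.469181)–(0.1977, 1.39978, 0.54)  len=0.0930
  (v5,v9,v6) [+-+] → (0.1977, 1.39978, 0.54)–(0.1977, 0.975288, 0.0409972)  len=0.6551
  (v6,v9,v10) [+--] → (0.1977, 0.975288, 0.0409972)–(0.1977, 0.940412, 0)  len=0.0538
  (v6,v10,v7) [+-+] → (0.1977, 0.940412, 0)–(0.1977, 1.29961, -0.422253)  len=0.5544
  (v7,v10,v11) [+--] → (0.1977, 1.29961, -0.422253)–(0.1977, 1.39978, -0.54)  len=0.1546
  (v7,v11,v4) [+-+] → (0.1977, 1.39978, -0.54)–(0.1977, 1.75053, -0.127626)  len=0.5414
  (v4,v11,v8) [+--] → (0.1977, 1.75053, -0.127626)–(0.1977, 1.85909, 0)  len=0.1676
  (v12,v16,v13) [-+-] → (0.1977, -1.85909, 0)–(0.1977, -1.75053, 0.127626)  len=0.1676
  (v13,v16,v17) [-++] → (0.1977, -1.75053, 0.127626)–(0.1977, -1.39978, 0.54)  len=0.5414
  (v13,v17,v14) [-+-] → (0.1977, -1.39978, 0.54)–(0.1977, -1.29961, 0.422253)  len=0.1546
  (v14,v17,v18) [-++] → (0.1977, -1.29961, 0.422253)–(0.1977, -0.940412, 0)  len=0.5544
  (v14,v18,v15) [-+-] → (0.1977, -0.940412, 0)–(0.1977, -0.975288, -0.0409972)  len=0.0538
  (v15,v18,v19) [-++] → (0.1977, -0.975288, -0.0409972)–(0.1977, -1.39978, -0.54)  len=0.6551
  (v15,v19,v12) [-+-] → (0.1977, -1.39978, -0.54)–(0.1977, -1.46002, -0.469181)  len=0.0930
  (v12,v19,v16) [-++] → (0.1977, -1.46002, -0.469181)–(0.1977, -1.85909, 0)  len=0.6159

Chained into 2 loop(s):
  loop 1: 8 segments, perimeter = 2.8357
  loop 2: 8 segments, perimeter = 2.8357
Total perimeter = 5.671

loops=2 perimeter=5.671


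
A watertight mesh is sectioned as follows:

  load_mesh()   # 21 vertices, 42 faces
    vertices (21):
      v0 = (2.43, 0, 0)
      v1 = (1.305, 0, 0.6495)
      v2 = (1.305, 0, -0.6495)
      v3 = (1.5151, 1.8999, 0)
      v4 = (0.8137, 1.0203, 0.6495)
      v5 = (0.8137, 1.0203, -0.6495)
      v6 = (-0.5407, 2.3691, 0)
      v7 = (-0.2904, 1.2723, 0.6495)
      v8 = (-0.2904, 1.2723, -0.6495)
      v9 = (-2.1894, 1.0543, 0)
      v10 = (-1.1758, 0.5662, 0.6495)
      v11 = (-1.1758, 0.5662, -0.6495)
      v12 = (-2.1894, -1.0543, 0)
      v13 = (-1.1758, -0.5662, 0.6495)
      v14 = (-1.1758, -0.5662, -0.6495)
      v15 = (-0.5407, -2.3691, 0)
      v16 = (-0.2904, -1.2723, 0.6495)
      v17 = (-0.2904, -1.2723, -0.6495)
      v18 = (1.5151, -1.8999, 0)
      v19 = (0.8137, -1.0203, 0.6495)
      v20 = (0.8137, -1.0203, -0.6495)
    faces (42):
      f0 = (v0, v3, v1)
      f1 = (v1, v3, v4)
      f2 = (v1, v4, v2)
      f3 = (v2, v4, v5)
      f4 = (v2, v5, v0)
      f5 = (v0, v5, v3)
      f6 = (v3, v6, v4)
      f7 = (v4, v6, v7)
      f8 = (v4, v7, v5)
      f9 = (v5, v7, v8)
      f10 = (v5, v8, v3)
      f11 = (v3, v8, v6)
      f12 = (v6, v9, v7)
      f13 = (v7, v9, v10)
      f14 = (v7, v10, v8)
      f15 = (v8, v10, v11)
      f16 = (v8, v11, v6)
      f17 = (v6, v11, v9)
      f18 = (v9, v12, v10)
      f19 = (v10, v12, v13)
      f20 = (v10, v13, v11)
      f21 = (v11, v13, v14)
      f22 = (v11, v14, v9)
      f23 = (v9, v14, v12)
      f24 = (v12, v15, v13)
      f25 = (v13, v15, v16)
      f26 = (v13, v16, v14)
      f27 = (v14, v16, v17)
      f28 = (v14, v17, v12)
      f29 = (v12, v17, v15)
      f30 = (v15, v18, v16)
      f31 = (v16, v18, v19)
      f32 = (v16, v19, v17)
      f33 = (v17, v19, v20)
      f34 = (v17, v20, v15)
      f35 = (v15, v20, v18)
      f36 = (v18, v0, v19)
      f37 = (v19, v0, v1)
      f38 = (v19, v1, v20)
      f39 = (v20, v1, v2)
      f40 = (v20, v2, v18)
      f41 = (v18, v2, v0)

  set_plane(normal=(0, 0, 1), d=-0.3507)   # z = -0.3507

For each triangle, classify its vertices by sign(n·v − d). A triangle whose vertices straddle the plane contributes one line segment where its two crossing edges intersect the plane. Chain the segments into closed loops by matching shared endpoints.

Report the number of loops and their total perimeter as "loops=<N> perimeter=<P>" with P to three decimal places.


Straddling triangles (28 of 42):
  (v1,v4,v2) [++-] → (1.19199, 0.234693, -0.3507)–(1.305, 0, -0.3507)  len=0.2605
  (v2,v4,v5) [-+-] → (1.19199, 0.234693, -0.3507)–(0.8137, 1.0203, -0.3507)  len=0.8719
  (v2,v5,v0) [--+] → (1.55727, 0.550915, -0.3507)–(1.82255, 0, -0.3507)  len=0.6115
  (v0,v5,v3) [+-+] → (1.55727, 0.550915, -0.3507)–(1.13638, 1.42496, -0.3507)  len=0.9701
  (v4,v7,v5) [++-] → (0.559732, 1.07827, -0.3507)–(0.8137, 1.0203, -0.3507)  len=0.2605
  (v5,v7,v8) [-+-] → (0.559732, 1.07827, -0.3507)–(-0.2904, 1.2723, -0.3507)  len=0.8720
  (v5,v8,v3) [--+] → (0.540213, 1.56102, -0.3507)–(1.13638, 1.42496, -0.3507)  len=0.6115
  (v3,v8,v6) [+-+] → (0.540213, 1.56102, -0.3507)–(-0.40555, 1.77688, -0.3507)  len=0.9701
  (v7,v10,v8) [++-] → (-0.494062, 1.10988, -0.3507)–(-0.2904, 1.2723, -0.3507)  len=0.2605
  (v8,v10,v11) [-+-] → (-0.494062, 1.10988, -0.3507)–(-1.1758, 0.5662, -0.3507)  len=0.8720
  (v8,v11,v6) [--+] → (-0.883625, 1.39562, -0.3507)–(-0.40555, 1.77688, -0.3507)  len=0.6115
  (v6,v11,v9) [+-+] → (-0.883625, 1.39562, -0.3507)–(-1.6421, 0.790749, -0.3507)  len=0.9701
  (v10,v13,v11) [++-] → (-1.1758, 0.305722, -0.3507)–(-1.1758, 0.5662, -0.3507)  len=0.2605
  (v11,v13,v14) [-+-] → (-1.1758, 0.305722, -0.3507)–(-1.1758, -0.5662, -0.3507)  len=0.8719
  (v11,v14,v9) [--+] → (-1.6421, 0.179305, -0.3507)–(-1.6421, 0.790749, -0.3507)  len=0.6114
  (v9,v14,v12) [+-+] → (-1.6421, 0.179305, -0.3507)–(-1.6421, -0.790749, -0.3507)  len=0.9701
  (v13,v16,v14) [++-] → (-0.972138, -0.728619, -0.3507)–(-1.1758, -0.5662, -0.3507)  len=0.2605
  (v14,v16,v17) [-+-] → (-0.972138, -0.728619, -0.3507)–(-0.2904, -1.2723, -0.3507)  len=0.8720
  (v14,v17,v12) [--+] → (-1.16403, -1.17201, -0.3507)–(-1.6421, -0.790749, -0.3507)  len=0.6115
  (v12,v17,v15) [+-+] → (-1.16403, -1.17201, -0.3507)–(-0.40555, -1.77688, -0.3507)  len=0.9701
  (v16,v19,v17) [++-] → (-0.0364315, -1.21433, -0.3507)–(-0.2904, -1.2723, -0.3507)  len=0.2605
  (v17,v19,v20) [-+-] → (-0.0364315, -1.21433, -0.3507)–(0.8137, -1.0203, -0.3507)  len=0.8720
  (v17,v20,v15) [--+] → (0.190613, -1.64081, -0.3507)–(-0.40555, -1.77688, -0.3507)  len=0.6115
  (v15,v20,v18) [+-+] → (0.190613, -1.64081, -0.3507)–(1.13638, -1.42496, -0.3507)  len=0.9701
  (v19,v1,v20) [++-] → (0.92671, -0.785607, -0.3507)–(0.8137, -1.0203, -0.3507)  len=0.2605
  (v20,v1,v2) [-+-] → (0.92671, -0.785607, -0.3507)–(1.305, 0, -0.3507)  len=0.8719
  (v20,v2,v18) [--+] → (1.40166, -0.874042, -0.3507)–(1.13638, -1.42496, -0.3507)  len=0.6115
  (v18,v2,v0) [+-+] → (1.40166, -0.874042, -0.3507)–(1.82255, 0, -0.3507)  len=0.9701

Chained into 2 loop(s):
  loop 1: 14 segments, perimeter = 7.9272
  loop 2: 14 segments, perimeter = 11.0710
Total perimeter = 18.998

loops=2 perimeter=18.998


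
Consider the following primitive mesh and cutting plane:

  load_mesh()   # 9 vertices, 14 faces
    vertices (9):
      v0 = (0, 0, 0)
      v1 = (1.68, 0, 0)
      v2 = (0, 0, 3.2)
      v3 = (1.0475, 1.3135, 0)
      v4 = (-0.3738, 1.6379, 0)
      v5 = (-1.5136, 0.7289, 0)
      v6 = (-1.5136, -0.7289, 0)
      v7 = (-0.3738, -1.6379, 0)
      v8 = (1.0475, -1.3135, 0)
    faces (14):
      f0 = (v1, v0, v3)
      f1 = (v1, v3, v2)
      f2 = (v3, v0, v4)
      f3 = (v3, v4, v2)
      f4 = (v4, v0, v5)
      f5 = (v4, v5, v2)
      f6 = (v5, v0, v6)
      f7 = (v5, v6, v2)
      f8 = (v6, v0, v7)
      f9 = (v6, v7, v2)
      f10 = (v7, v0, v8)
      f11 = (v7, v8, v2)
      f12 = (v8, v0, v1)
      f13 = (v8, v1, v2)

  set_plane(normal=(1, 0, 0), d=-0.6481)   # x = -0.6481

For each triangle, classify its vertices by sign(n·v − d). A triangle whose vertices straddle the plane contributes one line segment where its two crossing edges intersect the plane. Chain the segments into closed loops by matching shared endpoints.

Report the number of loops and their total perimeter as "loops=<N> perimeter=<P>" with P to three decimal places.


loops=1 perimeter=7.740

Straddling triangles (6 of 14):
  (v4,v0,v5) [++-] → (-0.6481, 0.312104, 0)–(-0.6481, 1.41914, 0)  len=1.1070
  (v4,v5,v2) [+-+] → (-0.6481, 1.41914, 0)–(-0.6481, 0.312104, 1.82981)  len=2.1386
  (v5,v0,v6) [-+-] → (-0.6481, 0.312104, 0)–(-0.6481, -0.312104, 0)  len=0.6242
  (v5,v6,v2) [--+] → (-0.6481, -0.312104, 1.82981)–(-0.6481, 0.312104, 1.82981)  len=0.6242
  (v6,v0,v7) [-++] → (-0.6481, -0.312104, 0)–(-0.6481, -1.41914, 0)  len=1.1070
  (v6,v7,v2) [-++] → (-0.6481, -1.41914, 0)–(-0.6481, -0.312104, 1.82981)  len=2.1386

Chained into 1 loop(s):
  loop 1: 6 segments, perimeter = 7.7398
Total perimeter = 7.740


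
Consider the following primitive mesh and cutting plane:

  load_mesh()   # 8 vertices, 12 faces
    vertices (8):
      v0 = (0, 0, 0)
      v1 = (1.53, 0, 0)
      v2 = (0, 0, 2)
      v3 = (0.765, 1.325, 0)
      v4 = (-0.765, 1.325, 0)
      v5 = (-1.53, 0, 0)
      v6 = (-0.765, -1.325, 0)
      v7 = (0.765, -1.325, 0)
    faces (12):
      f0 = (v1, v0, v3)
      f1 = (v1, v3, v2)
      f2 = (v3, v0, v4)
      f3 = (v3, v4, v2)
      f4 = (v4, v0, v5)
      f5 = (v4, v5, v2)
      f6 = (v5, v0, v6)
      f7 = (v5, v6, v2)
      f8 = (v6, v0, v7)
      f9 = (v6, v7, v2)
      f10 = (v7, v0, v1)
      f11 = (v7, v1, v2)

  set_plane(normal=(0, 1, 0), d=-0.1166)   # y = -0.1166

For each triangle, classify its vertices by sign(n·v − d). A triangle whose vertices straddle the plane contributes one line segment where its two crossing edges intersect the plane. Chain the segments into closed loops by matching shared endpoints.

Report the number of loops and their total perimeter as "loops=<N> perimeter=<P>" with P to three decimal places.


loops=1 perimeter=7.653

Straddling triangles (6 of 12):
  (v5,v0,v6) [++-] → (-0.06732, -0.1166, 0)–(-1.46268, -0.1166, 0)  len=1.3954
  (v5,v6,v2) [+-+] → (-1.46268, -0.1166, 0)–(-0.06732, -0.1166, 1.824)  len=2.2965
  (v6,v0,v7) [-+-] → (-0.06732, -0.1166, 0)–(0.06732, -0.1166, 0)  len=0.1346
  (v6,v7,v2) [--+] → (0.06732, -0.1166, 1.824)–(-0.06732, -0.1166, 1.824)  len=0.1346
  (v7,v0,v1) [-++] → (0.06732, -0.1166, 0)–(1.46268, -0.1166, 0)  len=1.3954
  (v7,v1,v2) [-++] → (1.46268, -0.1166, 0)–(0.06732, -0.1166, 1.824)  len=2.2965

Chained into 1 loop(s):
  loop 1: 6 segments, perimeter = 7.6530
Total perimeter = 7.653


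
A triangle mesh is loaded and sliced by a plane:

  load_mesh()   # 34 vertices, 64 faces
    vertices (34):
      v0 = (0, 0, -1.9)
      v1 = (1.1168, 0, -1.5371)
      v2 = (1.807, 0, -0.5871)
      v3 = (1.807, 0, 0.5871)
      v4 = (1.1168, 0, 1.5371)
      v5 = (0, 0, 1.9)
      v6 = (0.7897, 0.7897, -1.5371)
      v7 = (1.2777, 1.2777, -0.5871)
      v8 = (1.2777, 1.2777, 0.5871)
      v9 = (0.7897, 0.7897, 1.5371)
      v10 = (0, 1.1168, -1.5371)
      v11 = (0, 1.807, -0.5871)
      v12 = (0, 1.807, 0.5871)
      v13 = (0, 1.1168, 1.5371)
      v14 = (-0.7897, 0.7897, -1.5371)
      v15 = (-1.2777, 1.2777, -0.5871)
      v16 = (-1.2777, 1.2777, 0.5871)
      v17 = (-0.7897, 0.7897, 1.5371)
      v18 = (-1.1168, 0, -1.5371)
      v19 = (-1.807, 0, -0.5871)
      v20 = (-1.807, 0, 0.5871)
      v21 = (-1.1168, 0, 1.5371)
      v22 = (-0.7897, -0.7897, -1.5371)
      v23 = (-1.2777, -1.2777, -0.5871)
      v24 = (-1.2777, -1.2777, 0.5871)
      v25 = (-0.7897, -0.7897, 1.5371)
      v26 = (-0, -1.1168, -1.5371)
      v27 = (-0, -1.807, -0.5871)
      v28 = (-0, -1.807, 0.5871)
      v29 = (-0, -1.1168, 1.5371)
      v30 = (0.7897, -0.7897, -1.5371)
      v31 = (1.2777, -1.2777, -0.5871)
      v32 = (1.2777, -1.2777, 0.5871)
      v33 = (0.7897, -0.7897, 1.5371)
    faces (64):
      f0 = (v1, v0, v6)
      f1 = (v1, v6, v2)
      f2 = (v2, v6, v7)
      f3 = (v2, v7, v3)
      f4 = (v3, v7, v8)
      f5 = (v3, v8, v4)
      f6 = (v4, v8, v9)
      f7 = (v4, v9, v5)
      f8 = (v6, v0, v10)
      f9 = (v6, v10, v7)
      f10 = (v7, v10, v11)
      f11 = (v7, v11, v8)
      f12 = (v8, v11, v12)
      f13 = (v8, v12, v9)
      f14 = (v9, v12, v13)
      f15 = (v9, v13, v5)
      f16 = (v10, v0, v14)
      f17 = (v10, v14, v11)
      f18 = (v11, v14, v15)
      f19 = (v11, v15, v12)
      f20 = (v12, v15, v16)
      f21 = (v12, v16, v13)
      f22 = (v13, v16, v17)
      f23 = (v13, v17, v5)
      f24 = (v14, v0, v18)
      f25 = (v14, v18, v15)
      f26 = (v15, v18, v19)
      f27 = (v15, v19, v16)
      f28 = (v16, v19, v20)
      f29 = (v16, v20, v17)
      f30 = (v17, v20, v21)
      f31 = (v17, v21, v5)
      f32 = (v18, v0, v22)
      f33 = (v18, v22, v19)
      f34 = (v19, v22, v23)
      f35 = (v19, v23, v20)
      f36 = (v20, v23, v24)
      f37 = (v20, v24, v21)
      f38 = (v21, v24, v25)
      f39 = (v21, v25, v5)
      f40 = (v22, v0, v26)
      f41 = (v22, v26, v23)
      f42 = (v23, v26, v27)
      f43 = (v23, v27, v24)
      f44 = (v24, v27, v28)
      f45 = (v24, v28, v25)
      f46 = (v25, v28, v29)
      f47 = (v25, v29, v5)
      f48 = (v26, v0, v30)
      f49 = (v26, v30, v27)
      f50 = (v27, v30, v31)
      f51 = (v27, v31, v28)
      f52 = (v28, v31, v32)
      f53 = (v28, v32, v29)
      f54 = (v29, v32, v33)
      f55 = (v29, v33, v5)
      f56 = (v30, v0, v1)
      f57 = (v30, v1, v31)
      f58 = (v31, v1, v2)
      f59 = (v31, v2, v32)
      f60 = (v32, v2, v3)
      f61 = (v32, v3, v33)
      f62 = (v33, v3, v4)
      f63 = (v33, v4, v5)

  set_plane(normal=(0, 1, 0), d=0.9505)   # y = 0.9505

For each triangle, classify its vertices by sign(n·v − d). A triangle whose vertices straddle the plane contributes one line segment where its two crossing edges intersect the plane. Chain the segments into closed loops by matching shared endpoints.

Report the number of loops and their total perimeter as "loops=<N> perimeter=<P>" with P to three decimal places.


loops=1 perimeter=9.646

Straddling triangles (20 of 64):
  (v2,v6,v7) [--+] → (0.9505, 0.9505, -1.22407)–(1.41325, 0.9505, -0.5871)  len=0.7873
  (v2,v7,v3) [-+-] → (1.41325, 0.9505, -0.5871)–(1.41325, 0.9505, -0.286405)  len=0.3007
  (v3,v7,v8) [-++] → (1.41325, 0.9505, -0.286405)–(1.41325, 0.9505, 0.5871)  len=0.8735
  (v3,v8,v4) [-+-] → (1.41325, 0.9505, 0.5871)–(1.2365, 0.9505, 0.830381)  len=0.3007
  (v4,v8,v9) [-+-] → (1.2365, 0.9505, 0.830381)–(0.9505, 0.9505, 1.22407)  len=0.4866
  (v6,v0,v10) [--+] → (0, 0.9505, -1.59114)–(0.401489, 0.9505, -1.5371)  len=0.4051
  (v6,v10,v7) [-++] → (0.401489, 0.9505, -1.5371)–(0.9505, 0.9505, -1.22407)  len=0.6320
  (v8,v12,v9) [++-] → (0.664876, 0.9505, 1.38694)–(0.9505, 0.9505, 1.22407)  len=0.3288
  (v9,v12,v13) [-++] → (0.664876, 0.9505, 1.38694)–(0.401489, 0.9505, 1.5371)  len=0.3032
  (v9,v13,v5) [-+-] → (0.401489, 0.9505, 1.5371)–(0, 0.9505, 1.59114)  len=0.4051
  (v10,v0,v14) [+--] → (0, 0.9505, -1.59114)–(-0.401489, 0.9505, -1.5371)  len=0.4051
  (v10,v14,v11) [+-+] → (-0.401489, 0.9505, -1.5371)–(-0.664876, 0.9505, -1.38694)  len=0.3032
  (v11,v14,v15) [+-+] → (-0.664876, 0.9505, -1.38694)–(-0.9505, 0.9505, -1.22407)  len=0.3288
  (v13,v16,v17) [++-] → (-0.9505, 0.9505, 1.22407)–(-0.401489, 0.9505, 1.5371)  len=0.6320
  (v13,v17,v5) [+--] → (-0.401489, 0.9505, 1.5371)–(0, 0.9505, 1.59114)  len=0.4051
  (v14,v18,v15) [--+] → (-1.2365, 0.9505, -0.830381)–(-0.9505, 0.9505, -1.22407)  len=0.4866
  (v15,v18,v19) [+--] → (-1.2365, 0.9505, -0.830381)–(-1.41325, 0.9505, -0.5871)  len=0.3007
  (v15,v19,v16) [+-+] → (-1.41325, 0.9505, -0.5871)–(-1.41325, 0.9505, 0.286405)  len=0.8735
  (v16,v19,v20) [+--] → (-1.41325, 0.9505, 0.286405)–(-1.41325, 0.9505, 0.5871)  len=0.3007
  (v16,v20,v17) [+--] → (-1.41325, 0.9505, 0.5871)–(-0.9505, 0.9505, 1.22407)  len=0.7873

Chained into 1 loop(s):
  loop 1: 20 segments, perimeter = 9.6460
Total perimeter = 9.646


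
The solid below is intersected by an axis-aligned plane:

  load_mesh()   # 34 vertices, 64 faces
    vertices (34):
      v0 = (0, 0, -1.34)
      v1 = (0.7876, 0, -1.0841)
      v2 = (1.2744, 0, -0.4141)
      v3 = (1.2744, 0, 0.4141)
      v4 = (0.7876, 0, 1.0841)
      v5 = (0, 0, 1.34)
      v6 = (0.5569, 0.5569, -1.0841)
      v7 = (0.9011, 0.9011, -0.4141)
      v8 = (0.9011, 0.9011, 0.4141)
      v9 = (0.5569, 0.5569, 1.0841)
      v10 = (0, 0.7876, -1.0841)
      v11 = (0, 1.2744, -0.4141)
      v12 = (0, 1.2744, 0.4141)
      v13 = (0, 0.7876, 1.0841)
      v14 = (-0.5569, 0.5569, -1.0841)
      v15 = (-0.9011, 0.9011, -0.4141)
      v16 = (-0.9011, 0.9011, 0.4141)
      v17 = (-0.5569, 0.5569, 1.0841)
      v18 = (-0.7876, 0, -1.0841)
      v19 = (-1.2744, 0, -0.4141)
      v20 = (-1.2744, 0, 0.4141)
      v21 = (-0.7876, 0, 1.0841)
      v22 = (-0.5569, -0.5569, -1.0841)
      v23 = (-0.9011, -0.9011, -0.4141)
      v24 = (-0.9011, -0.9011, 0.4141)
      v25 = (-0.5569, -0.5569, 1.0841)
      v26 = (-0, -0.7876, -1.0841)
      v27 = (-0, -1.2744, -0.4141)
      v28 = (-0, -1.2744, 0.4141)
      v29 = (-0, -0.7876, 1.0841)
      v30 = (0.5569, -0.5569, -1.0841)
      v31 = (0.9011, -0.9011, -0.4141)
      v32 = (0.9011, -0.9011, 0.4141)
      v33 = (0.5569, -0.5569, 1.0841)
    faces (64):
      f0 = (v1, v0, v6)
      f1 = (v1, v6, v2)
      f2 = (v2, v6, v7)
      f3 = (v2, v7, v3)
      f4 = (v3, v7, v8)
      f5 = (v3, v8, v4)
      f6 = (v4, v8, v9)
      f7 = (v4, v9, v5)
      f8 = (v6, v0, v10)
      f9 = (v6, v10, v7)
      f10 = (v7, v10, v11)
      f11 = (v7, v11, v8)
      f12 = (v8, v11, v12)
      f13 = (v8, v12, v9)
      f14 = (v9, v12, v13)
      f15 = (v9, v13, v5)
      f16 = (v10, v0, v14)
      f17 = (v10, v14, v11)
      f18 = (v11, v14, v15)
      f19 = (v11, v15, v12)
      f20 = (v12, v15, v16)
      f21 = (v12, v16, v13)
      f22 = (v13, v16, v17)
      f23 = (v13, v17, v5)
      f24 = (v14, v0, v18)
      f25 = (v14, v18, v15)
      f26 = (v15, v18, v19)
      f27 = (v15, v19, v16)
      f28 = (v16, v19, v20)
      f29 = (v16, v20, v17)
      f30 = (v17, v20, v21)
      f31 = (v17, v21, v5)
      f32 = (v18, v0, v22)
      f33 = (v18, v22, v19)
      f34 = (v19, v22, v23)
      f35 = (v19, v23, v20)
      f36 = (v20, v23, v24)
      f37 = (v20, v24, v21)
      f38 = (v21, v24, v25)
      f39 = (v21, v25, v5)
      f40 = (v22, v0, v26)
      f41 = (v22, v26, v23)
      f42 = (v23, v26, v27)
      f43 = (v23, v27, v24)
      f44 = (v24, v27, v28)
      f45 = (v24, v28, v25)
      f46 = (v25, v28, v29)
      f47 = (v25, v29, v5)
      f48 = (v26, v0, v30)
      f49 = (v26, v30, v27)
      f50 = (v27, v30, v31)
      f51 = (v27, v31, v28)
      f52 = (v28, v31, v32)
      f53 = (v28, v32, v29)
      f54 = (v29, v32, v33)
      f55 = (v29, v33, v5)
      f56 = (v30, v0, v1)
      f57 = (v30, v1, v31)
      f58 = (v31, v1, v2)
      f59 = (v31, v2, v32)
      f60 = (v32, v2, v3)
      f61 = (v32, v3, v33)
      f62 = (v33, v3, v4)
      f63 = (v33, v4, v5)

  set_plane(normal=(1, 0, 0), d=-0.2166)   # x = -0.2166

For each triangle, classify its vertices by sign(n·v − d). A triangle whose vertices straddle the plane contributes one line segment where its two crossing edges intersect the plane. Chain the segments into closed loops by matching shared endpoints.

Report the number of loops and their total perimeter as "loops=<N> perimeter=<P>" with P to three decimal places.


loops=1 perimeter=7.867

Straddling triangles (20 of 64):
  (v10,v0,v14) [++-] → (-0.2166, 0.2166, -1.24047)–(-0.2166, 0.697872, -1.0841)  len=0.5060
  (v10,v14,v11) [+-+] → (-0.2166, 0.697872, -1.0841)–(-0.2166, 0.995336, -0.674689)  len=0.5061
  (v11,v14,v15) [+--] → (-0.2166, 0.995336, -0.674689)–(-0.2166, 1.18467, -0.4141)  len=0.3221
  (v11,v15,v12) [+-+] → (-0.2166, 1.18467, -0.4141)–(-0.2166, 1.18467, 0.215023)  len=0.6291
  (v12,v15,v16) [+--] → (-0.2166, 1.18467, 0.215023)–(-0.2166, 1.18467, 0.4141)  len=0.1991
  (v12,v16,v13) [+-+] → (-0.2166, 1.18467, 0.4141)–(-0.2166, 0.814882, 0.92305)  len=0.6291
  (v13,v16,v17) [+--] → (-0.2166, 0.814882, 0.92305)–(-0.2166, 0.697872, 1.0841)  len=0.1991
  (v13,v17,v5) [+-+] → (-0.2166, 0.697872, 1.0841)–(-0.2166, 0.2166, 1.24047)  len=0.5060
  (v14,v0,v18) [-+-] → (-0.2166, 0.2166, -1.24047)–(-0.2166, 0, -1.26962)  len=0.2186
  (v17,v21,v5) [--+] → (-0.2166, 0, 1.26962)–(-0.2166, 0.2166, 1.24047)  len=0.2186
  (v18,v0,v22) [-+-] → (-0.2166, 0, -1.26962)–(-0.2166, -0.2166, -1.24047)  len=0.2186
  (v21,v25,v5) [--+] → (-0.2166, -0.2166, 1.24047)–(-0.2166, 0, 1.26962)  len=0.2186
  (v22,v0,v26) [-++] → (-0.2166, -0.2166, -1.24047)–(-0.2166, -0.697872, -1.0841)  len=0.5060
  (v22,v26,v23) [-+-] → (-0.2166, -0.697872, -1.0841)–(-0.2166, -0.814882, -0.92305)  len=0.1991
  (v23,v26,v27) [-++] → (-0.2166, -0.814882, -0.92305)–(-0.2166, -1.18467, -0.4141)  len=0.6291
  (v23,v27,v24) [-+-] → (-0.2166, -1.18467, -0.4141)–(-0.2166, -1.18467, -0.215023)  len=0.1991
  (v24,v27,v28) [-++] → (-0.2166, -1.18467, -0.215023)–(-0.2166, -1.18467, 0.4141)  len=0.6291
  (v24,v28,v25) [-+-] → (-0.2166, -1.18467, 0.4141)–(-0.2166, -0.995336, 0.674689)  len=0.3221
  (v25,v28,v29) [-++] → (-0.2166, -0.995336, 0.674689)–(-0.2166, -0.697872, 1.0841)  len=0.5061
  (v25,v29,v5) [-++] → (-0.2166, -0.697872, 1.0841)–(-0.2166, -0.2166, 1.24047)  len=0.5060

Chained into 1 loop(s):
  loop 1: 20 segments, perimeter = 7.8675
Total perimeter = 7.867


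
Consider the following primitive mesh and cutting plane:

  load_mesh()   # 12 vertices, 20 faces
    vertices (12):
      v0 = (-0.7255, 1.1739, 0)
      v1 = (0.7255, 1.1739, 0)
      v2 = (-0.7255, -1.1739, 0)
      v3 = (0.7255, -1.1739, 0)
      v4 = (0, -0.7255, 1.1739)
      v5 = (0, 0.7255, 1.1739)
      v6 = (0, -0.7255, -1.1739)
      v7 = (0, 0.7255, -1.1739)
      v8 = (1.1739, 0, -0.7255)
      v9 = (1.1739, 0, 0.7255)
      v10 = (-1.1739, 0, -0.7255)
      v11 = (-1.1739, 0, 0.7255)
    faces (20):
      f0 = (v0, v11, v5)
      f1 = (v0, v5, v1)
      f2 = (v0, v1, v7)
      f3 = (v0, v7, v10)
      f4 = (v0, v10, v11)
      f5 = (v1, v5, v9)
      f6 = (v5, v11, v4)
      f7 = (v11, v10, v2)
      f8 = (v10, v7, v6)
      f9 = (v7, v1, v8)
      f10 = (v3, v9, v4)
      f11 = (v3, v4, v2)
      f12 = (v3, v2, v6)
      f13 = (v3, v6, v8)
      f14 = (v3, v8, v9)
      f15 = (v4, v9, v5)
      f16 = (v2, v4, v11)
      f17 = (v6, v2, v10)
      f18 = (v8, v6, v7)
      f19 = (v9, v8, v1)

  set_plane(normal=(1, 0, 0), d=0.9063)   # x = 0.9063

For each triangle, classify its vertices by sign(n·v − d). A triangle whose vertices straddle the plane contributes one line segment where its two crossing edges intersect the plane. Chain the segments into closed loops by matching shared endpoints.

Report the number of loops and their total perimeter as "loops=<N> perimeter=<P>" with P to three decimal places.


Straddling triangles (8 of 20):
  (v1,v5,v9) [--+] → (0.9063, 0.165384, 0.827716)–(0.9063, 0.70057, 0.29253)  len=0.7569
  (v7,v1,v8) [--+] → (0.9063, 0.70057, -0.29253)–(0.9063, 0.165384, -0.827716)  len=0.7569
  (v3,v9,v4) [-+-] → (0.9063, -0.70057, 0.29253)–(0.9063, -0.165384, 0.827716)  len=0.7569
  (v3,v6,v8) [--+] → (0.9063, -0.165384, -0.827716)–(0.9063, -0.70057, -0.29253)  len=0.7569
  (v3,v8,v9) [-++] → (0.9063, -0.70057, -0.29253)–(0.9063, -0.70057, 0.29253)  len=0.5851
  (v4,v9,v5) [-+-] → (0.9063, -0.165384, 0.827716)–(0.9063, 0.165384, 0.827716)  len=0.3308
  (v8,v6,v7) [+--] → (0.9063, -0.165384, -0.827716)–(0.9063, 0.165384, -0.827716)  len=0.3308
  (v9,v8,v1) [++-] → (0.9063, 0.70057, -0.29253)–(0.9063, 0.70057, 0.29253)  len=0.5851

Chained into 1 loop(s):
  loop 1: 8 segments, perimeter = 4.8591
Total perimeter = 4.859

loops=1 perimeter=4.859


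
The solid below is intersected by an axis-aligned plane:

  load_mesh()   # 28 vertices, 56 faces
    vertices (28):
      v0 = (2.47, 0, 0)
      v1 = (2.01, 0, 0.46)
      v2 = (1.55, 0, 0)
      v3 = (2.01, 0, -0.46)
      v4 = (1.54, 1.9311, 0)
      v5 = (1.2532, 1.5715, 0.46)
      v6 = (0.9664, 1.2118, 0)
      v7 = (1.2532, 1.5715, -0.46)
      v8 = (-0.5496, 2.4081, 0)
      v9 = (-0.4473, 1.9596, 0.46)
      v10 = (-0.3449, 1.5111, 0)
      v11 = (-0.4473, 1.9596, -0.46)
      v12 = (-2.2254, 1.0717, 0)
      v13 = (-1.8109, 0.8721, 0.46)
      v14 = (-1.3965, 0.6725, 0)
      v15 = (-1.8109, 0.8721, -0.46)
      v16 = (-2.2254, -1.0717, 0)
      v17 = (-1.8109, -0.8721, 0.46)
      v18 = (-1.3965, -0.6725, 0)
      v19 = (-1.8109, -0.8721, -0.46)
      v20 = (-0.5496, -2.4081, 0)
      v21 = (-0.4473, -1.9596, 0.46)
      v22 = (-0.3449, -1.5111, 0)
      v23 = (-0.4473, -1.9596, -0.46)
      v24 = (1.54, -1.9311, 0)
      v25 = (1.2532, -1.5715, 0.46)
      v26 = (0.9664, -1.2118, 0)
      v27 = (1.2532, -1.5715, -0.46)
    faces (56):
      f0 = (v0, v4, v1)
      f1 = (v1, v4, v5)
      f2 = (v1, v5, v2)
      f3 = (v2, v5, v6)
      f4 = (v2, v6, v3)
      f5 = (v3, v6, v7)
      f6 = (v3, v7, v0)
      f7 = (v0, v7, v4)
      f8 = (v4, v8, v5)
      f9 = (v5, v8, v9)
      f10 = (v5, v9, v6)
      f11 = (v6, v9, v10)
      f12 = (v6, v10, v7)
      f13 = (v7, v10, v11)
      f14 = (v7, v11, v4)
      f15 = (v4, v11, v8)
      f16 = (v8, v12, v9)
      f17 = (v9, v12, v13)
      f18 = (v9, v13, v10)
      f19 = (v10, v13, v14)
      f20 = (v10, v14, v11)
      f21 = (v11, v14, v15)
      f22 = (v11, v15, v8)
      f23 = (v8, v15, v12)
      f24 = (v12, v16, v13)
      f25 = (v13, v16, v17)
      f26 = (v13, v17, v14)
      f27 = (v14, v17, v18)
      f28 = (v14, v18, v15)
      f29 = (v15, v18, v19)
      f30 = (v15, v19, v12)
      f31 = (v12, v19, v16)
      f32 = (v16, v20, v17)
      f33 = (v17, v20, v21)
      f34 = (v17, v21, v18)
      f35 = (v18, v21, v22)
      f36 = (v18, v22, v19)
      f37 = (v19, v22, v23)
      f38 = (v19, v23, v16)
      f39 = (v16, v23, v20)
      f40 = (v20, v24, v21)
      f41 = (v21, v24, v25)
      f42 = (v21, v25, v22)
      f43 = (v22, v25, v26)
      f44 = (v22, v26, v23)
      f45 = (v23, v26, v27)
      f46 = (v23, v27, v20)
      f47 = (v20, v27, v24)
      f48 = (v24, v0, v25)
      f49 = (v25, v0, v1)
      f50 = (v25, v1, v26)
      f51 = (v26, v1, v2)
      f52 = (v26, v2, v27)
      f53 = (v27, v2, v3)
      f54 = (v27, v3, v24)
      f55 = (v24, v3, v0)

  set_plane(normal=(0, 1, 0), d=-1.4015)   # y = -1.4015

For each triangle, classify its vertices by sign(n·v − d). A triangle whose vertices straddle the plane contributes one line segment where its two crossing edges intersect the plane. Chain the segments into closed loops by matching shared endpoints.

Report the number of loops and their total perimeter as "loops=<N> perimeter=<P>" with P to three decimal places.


Straddling triangles (18 of 56):
  (v16,v20,v17) [+-+] → (-1.81184, -1.4015, 0)–(-1.37618, -1.4015, 0.301456)  len=0.5298
  (v17,v20,v21) [+--] → (-1.37618, -1.4015, 0.301456)–(-1.14709, -1.4015, 0.46)  len=0.2786
  (v17,v21,v18) [+-+] → (-1.14709, -1.4015, 0.46)–(-0.858883, -1.4015, 0.260539)  len=0.3505
  (v18,v21,v22) [+--] → (-0.858883, -1.4015, 0.260539)–(-0.482338, -1.4015, 0)  len=0.4579
  (v18,v22,v19) [+-+] → (-0.482338, -1.4015, 0)–(-0.596345, -1.4015, -0.0788983)  len=0.1386
  (v19,v22,v23) [+--] → (-0.596345, -1.4015, -0.0788983)–(-1.14709, -1.4015, -0.46)  len=0.6697
  (v19,v23,v16) [+-+] → (-1.14709, -1.4015, -0.46)–(-1.56495, -1.4015, -0.170862)  len=0.5081
  (v16,v23,v20) [+--] → (-1.56495, -1.4015, -0.170862)–(-1.81184, -1.4015, 0)  len=0.3003
  (v22,v25,v26) [--+] → (1.11765, -1.4015, 0.242597)–(0.135282, -1.4015, 0)  len=1.0119
  (v22,v26,v23) [-+-] → (0.135282, -1.4015, 0)–(0.607776, -1.4015, -0.116692)  len=0.4867
  (v23,v26,v27) [-+-] → (0.607776, -1.4015, -0.116692)–(1.11765, -1.4015, -0.242597)  len=0.5252
  (v24,v0,v25) [-+-] → (1.79505, -1.4015, 0)–(1.38483, -1.4015, 0.410239)  len=0.5802
  (v25,v0,v1) [-++] → (1.38483, -1.4015, 0.410239)–(1.33507, -1.4015, 0.46)  len=0.0704
  (v25,v1,v26) [-++] → (1.33507, -1.4015, 0.46)–(1.11765, -1.4015, 0.242597)  len=0.3075
  (v26,v2,v27) [++-] → (1.28531, -1.4015, -0.410239)–(1.11765, -1.4015, -0.242597)  len=0.2371
  (v27,v2,v3) [-++] → (1.28531, -1.4015, -0.410239)–(1.33507, -1.4015, -0.46)  len=0.0704
  (v27,v3,v24) [-+-] → (1.33507, -1.4015, -0.46)–(1.6689, -1.4015, -0.126154)  len=0.4721
  (v24,v3,v0) [-++] → (1.6689, -1.4015, -0.126154)–(1.79505, -1.4015, 0)  len=0.1784

Chained into 2 loop(s):
  loop 1: 8 segments, perimeter = 3.2336
  loop 2: 10 segments, perimeter = 3.9397
Total perimeter = 7.173

loops=2 perimeter=7.173


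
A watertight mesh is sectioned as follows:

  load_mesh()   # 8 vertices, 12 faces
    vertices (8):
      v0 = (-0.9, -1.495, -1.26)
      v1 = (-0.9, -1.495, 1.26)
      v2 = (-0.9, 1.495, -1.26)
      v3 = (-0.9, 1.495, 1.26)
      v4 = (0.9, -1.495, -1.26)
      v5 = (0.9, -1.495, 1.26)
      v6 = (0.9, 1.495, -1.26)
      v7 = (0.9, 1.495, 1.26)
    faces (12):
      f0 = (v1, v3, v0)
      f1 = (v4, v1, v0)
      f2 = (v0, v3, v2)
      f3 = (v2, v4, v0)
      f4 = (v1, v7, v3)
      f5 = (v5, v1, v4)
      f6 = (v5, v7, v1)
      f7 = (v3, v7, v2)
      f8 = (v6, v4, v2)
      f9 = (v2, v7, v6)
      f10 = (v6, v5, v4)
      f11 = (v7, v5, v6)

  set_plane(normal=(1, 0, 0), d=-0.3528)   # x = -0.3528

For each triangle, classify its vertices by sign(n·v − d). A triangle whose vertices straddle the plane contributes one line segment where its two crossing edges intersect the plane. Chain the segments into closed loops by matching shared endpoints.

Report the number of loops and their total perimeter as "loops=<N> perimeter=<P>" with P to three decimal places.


Straddling triangles (8 of 12):
  (v4,v1,v0) [+--] → (-0.3528, -1.495, 0.49392)–(-0.3528, -1.495, -1.26)  len=1.7539
  (v2,v4,v0) [-+-] → (-0.3528, 0.58604, -1.26)–(-0.3528, -1.495, -1.26)  len=2.0810
  (v1,v7,v3) [-+-] → (-0.3528, -0.58604, 1.26)–(-0.3528, 1.495, 1.26)  len=2.0810
  (v5,v1,v4) [+-+] → (-0.3528, -1.495, 1.26)–(-0.3528, -1.495, 0.49392)  len=0.7661
  (v5,v7,v1) [++-] → (-0.3528, -0.58604, 1.26)–(-0.3528, -1.495, 1.26)  len=0.9090
  (v3,v7,v2) [-+-] → (-0.3528, 1.495, 1.26)–(-0.3528, 1.495, -0.49392)  len=1.7539
  (v6,v4,v2) [++-] → (-0.3528, 0.58604, -1.26)–(-0.3528, 1.495, -1.26)  len=0.9090
  (v2,v7,v6) [-++] → (-0.3528, 1.495, -0.49392)–(-0.3528, 1.495, -1.26)  len=0.7661

Chained into 1 loop(s):
  loop 1: 8 segments, perimeter = 11.0200
Total perimeter = 11.020

loops=1 perimeter=11.020


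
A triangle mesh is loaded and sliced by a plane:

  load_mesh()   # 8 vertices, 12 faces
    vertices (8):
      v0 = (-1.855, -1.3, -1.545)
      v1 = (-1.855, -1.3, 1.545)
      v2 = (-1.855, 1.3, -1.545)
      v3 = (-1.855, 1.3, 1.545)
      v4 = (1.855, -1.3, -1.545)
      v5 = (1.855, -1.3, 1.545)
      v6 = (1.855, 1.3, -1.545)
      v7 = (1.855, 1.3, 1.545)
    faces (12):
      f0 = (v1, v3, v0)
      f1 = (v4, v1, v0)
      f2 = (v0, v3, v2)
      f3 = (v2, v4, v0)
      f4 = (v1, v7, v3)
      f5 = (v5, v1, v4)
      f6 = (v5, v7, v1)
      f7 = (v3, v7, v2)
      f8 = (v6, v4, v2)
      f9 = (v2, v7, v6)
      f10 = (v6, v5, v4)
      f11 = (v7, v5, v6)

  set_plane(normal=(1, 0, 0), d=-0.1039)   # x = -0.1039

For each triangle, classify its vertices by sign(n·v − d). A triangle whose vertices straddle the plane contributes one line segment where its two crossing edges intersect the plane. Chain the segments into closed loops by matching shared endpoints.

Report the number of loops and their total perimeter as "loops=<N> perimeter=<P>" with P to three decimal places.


loops=1 perimeter=11.380

Straddling triangles (8 of 12):
  (v4,v1,v0) [+--] → (-0.1039, -1.3, 0.0865367)–(-0.1039, -1.3, -1.545)  len=1.6315
  (v2,v4,v0) [-+-] → (-0.1039, 0.072814, -1.545)–(-0.1039, -1.3, -1.545)  len=1.3728
  (v1,v7,v3) [-+-] → (-0.1039, -0.072814, 1.545)–(-0.1039, 1.3, 1.545)  len=1.3728
  (v5,v1,v4) [+-+] → (-0.1039, -1.3, 1.545)–(-0.1039, -1.3, 0.0865367)  len=1.4585
  (v5,v7,v1) [++-] → (-0.1039, -0.072814, 1.545)–(-0.1039, -1.3, 1.545)  len=1.2272
  (v3,v7,v2) [-+-] → (-0.1039, 1.3, 1.545)–(-0.1039, 1.3, -0.0865367)  len=1.6315
  (v6,v4,v2) [++-] → (-0.1039, 0.072814, -1.545)–(-0.1039, 1.3, -1.545)  len=1.2272
  (v2,v7,v6) [-++] → (-0.1039, 1.3, -0.0865367)–(-0.1039, 1.3, -1.545)  len=1.4585

Chained into 1 loop(s):
  loop 1: 8 segments, perimeter = 11.3800
Total perimeter = 11.380


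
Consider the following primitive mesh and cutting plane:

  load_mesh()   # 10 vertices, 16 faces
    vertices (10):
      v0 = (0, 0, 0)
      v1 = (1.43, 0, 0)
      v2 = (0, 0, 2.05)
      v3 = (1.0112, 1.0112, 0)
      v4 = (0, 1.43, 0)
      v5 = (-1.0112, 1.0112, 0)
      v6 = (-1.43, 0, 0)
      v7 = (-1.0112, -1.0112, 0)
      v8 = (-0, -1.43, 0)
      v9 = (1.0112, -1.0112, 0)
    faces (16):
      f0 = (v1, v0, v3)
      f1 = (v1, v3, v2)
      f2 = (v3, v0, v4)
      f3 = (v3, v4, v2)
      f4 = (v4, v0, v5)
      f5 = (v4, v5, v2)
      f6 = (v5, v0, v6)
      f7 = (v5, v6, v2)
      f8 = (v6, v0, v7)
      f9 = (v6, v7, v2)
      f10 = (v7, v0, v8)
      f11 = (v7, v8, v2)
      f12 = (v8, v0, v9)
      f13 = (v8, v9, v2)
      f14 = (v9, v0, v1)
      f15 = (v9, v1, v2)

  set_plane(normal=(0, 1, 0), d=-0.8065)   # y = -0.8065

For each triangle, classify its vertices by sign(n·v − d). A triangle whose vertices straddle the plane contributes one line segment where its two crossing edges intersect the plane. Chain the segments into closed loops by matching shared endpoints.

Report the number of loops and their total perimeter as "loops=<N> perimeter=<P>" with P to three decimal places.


loops=1 perimeter=5.080

Straddling triangles (8 of 16):
  (v6,v0,v7) [++-] → (-0.8065, -0.8065, 0)–(-1.09598, -0.8065, 0)  len=0.2895
  (v6,v7,v2) [+-+] → (-1.09598, -0.8065, 0)–(-0.8065, -0.8065, 0.414987)  len=0.5060
  (v7,v0,v8) [-+-] → (-0.8065, -0.8065, 0)–(0, -0.8065, 0)  len=0.8065
  (v7,v8,v2) [--+] → (0, -0.8065, 0.893829)–(-0.8065, -0.8065, 0.414987)  len=0.9379
  (v8,v0,v9) [-+-] → (0, -0.8065, 0)–(0.8065, -0.8065, 0)  len=0.8065
  (v8,v9,v2) [--+] → (0.8065, -0.8065, 0.414987)–(0, -0.8065, 0.893829)  len=0.9379
  (v9,v0,v1) [-++] → (0.8065, -0.8065, 0)–(1.09598, -0.8065, 0)  len=0.2895
  (v9,v1,v2) [-++] → (1.09598, -0.8065, 0)–(0.8065, -0.8065, 0.414987)  len=0.5060

Chained into 1 loop(s):
  loop 1: 8 segments, perimeter = 5.0798
Total perimeter = 5.080
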